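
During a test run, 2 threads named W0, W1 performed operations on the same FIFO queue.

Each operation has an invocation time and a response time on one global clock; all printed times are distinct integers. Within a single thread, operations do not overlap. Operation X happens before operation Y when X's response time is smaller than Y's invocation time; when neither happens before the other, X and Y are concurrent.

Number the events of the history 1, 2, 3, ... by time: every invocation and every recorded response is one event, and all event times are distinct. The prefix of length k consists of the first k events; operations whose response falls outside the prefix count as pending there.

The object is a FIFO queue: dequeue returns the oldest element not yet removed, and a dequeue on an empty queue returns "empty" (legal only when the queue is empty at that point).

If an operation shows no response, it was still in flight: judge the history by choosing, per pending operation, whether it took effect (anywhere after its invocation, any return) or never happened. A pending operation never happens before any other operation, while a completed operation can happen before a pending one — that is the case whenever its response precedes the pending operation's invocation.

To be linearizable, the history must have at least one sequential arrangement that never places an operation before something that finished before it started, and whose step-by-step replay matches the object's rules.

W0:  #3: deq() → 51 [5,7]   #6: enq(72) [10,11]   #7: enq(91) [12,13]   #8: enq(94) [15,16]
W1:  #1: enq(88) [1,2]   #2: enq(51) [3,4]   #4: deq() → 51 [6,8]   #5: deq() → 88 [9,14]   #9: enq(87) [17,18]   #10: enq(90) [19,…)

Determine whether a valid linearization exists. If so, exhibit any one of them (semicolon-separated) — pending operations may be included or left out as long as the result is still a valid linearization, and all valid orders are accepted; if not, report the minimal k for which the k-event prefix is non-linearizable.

the violation lands at event 8, #4's response at time 8: events 1..7 linearize, events 1..8 do not
real-time-consistent orders of the 4 completed operations: 2 — all fail the FIFO queue replay
e.g. #1, #2, #3, #4: illegal at step 3, since #3 deq() → 51 cannot apply there
e.g. #1, #2, #4, #3: illegal at step 3, since #4 deq() → 51 cannot apply there

not linearizable — minimal violating prefix: 8 events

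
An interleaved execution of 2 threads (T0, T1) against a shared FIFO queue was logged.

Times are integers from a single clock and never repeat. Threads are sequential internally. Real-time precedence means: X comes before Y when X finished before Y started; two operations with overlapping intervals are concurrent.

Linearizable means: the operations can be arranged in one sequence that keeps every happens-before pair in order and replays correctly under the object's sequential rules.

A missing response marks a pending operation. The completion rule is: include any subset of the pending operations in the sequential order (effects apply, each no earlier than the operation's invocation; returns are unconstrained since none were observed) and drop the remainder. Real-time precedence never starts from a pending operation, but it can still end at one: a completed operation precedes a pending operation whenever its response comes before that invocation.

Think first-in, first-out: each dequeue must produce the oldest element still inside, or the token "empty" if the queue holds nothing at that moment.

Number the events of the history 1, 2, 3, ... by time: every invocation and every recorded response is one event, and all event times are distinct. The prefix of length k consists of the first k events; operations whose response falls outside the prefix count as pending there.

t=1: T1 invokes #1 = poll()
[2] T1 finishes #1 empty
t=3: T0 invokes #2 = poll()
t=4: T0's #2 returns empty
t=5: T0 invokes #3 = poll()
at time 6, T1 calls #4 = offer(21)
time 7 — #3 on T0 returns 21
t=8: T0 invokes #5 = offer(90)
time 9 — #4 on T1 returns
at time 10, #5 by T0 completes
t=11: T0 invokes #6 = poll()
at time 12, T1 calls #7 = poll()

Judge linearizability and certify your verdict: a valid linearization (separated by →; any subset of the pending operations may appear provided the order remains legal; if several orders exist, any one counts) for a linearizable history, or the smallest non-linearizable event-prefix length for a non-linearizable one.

linearizable — witness: #1 → #2 → #4 → #3 → #5

after step 1 (#1 poll() → empty): queue <>
after step 2 (#2 poll() → empty): queue <>
after step 3 (#4 offer(21)): queue <21>
after step 4 (#3 poll() → 21): queue <>
after step 5 (#5 offer(90)): queue <90>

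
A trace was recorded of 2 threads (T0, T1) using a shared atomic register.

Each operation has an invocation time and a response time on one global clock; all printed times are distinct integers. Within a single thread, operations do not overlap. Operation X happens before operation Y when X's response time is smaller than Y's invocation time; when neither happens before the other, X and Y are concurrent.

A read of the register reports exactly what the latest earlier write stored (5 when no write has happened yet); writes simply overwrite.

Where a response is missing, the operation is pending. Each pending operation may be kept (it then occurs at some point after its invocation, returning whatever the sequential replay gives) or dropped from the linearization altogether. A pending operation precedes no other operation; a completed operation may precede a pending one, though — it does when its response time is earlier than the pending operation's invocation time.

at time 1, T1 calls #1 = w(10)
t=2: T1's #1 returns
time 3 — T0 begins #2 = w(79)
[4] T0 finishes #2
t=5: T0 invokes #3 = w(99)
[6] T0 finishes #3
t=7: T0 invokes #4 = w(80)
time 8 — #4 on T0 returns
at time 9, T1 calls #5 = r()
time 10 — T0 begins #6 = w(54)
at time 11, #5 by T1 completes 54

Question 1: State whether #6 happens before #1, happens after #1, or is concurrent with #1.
after

#6 spans [10,…), #1 spans [1,2]
resp(#1)=2 < inv(#6)=10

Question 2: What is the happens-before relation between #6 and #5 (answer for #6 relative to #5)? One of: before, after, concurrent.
concurrent

#6 spans [10,…), #5 spans [9,11]
the intervals overlap in both directions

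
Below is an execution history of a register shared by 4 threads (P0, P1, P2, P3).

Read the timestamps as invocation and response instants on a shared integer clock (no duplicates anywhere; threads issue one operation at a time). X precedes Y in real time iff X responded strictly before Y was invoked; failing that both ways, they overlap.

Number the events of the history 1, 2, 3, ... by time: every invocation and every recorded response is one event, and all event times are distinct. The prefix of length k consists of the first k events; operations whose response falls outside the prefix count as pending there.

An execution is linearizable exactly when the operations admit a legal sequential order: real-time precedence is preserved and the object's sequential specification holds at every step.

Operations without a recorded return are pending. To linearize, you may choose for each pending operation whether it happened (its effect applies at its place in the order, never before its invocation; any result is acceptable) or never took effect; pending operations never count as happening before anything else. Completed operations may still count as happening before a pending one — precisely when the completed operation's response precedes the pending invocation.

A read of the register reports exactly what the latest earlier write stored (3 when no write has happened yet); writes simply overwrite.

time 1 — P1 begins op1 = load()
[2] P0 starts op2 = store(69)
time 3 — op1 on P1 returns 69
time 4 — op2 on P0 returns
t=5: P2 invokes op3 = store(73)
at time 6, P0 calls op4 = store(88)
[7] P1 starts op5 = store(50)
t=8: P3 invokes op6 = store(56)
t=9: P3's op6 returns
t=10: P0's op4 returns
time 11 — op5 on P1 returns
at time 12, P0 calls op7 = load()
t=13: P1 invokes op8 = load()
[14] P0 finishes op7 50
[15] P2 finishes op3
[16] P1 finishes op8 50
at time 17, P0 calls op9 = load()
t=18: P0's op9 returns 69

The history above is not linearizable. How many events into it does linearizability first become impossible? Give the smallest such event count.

a valid linearization of events 1..17 exists, for instance op2, op1, op3, op4, op6, op5, op7, op8:
1. op2 store(69), leaving value 69
2. op1 load() → 69, leaving value 69
3. op3 store(73), leaving value 73
4. op4 store(88), leaving value 88
5. op6 store(56), leaving value 56
6. op5 store(50), leaving value 50
7. op7 load() → 50, leaving value 50
8. op8 load() → 50, leaving value 50
event 18 — op9's response, time 18 — after it, nothing linearizes
e.g. op1, op2, op3, op4, op5, op6, op7, op8, op9: illegal at step 1, since op1 load() → 69 cannot apply there
e.g. op1, op2, op3, op4, op5, op6, op8, op7, op9: illegal at step 1, since op1 load() → 69 cannot apply there

18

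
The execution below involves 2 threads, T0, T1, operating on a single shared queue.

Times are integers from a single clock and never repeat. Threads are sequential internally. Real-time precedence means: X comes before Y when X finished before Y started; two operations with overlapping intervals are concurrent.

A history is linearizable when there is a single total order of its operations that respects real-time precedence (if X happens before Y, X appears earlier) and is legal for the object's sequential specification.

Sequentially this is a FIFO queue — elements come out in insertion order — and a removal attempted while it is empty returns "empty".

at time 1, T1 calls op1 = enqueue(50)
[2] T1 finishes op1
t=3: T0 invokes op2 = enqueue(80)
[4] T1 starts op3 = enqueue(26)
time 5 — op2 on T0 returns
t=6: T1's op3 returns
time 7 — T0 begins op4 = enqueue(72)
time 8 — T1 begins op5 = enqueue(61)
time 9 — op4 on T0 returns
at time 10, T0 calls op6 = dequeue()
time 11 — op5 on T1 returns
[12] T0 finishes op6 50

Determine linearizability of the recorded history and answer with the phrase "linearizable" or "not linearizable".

linearizable

a witness: op1, op2, op3, op4, op5, op6
step 1: op1 enqueue(50) — queue <50>
step 2: op2 enqueue(80) — queue <50,80>
step 3: op3 enqueue(26) — queue <50,80,26>
step 4: op4 enqueue(72) — queue <50,80,26,72>
step 5: op5 enqueue(61) — queue <50,80,26,72,61>
step 6: op6 dequeue() → 50 — queue <80,26,72,61>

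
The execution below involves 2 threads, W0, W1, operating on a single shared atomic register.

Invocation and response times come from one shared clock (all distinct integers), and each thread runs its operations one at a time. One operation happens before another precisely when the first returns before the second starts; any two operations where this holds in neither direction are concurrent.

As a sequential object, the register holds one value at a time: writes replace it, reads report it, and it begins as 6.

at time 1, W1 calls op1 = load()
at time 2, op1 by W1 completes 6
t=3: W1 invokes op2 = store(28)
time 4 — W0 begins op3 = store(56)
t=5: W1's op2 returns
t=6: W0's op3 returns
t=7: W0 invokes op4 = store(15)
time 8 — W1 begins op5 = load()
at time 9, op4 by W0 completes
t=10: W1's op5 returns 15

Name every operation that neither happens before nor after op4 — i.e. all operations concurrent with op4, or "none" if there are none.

concurrent with op4 ([7,9]): every op whose interval crosses 7..9
op1 [1,2]: before
op2 [3,5]: before
op3 [4,6]: before
op5 [8,10]: concurrent

op5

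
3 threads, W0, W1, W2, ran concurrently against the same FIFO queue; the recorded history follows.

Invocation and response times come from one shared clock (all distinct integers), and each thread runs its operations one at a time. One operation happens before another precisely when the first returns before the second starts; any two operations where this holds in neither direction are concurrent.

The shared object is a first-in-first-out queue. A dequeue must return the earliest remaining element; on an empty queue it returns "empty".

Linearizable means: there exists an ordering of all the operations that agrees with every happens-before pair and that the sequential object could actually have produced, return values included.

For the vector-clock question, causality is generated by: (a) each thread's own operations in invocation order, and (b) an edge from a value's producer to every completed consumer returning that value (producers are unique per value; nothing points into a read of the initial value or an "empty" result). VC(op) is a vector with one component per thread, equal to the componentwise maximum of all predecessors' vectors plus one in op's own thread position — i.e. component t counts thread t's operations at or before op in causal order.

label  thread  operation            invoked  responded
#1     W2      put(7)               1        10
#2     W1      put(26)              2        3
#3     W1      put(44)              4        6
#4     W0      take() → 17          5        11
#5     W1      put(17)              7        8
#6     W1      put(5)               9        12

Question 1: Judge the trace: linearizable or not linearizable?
events 1..10 are fine; event 11 — the response of #4 at time 11 — makes the prefix non-linearizable
15 orders of the 5 completed FIFO queue ops respect real time; none is legal
completion choices over the 1 pending operation (#6) were checked; none helps
e.g. #1, #2, #3, #4, #5 (pending dropped): illegal at step 4, since #4 take() → 17 cannot apply there
e.g. #1, #2, #3, #5, #4 (pending dropped): illegal at step 5, since #4 take() → 17 cannot apply there

not linearizable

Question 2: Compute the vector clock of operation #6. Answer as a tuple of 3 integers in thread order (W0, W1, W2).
no predecessors for #1 (invoked 1): W2 increments from zero → (0, 0, 1)
no predecessors for #2 (invoked 2): W1 increments from zero → (0, 1, 0)
VC(#3, invoked at 4): max of VC(#2)=(0, 1, 0), then +1 on thread W1 → (0, 2, 0)
VC(#5, invoked at 7): max of VC(#3)=(0, 2, 0), then +1 on thread W1 → (0, 3, 0)
VC(#6, invoked at 9): max of VC(#5)=(0, 3, 0), then +1 on thread W1 → (0, 4, 0)
VC(#4, invoked at 5): max of VC(#5)=(0, 3, 0), then +1 on thread W0 → (1, 3, 0)
target: VC(#6) = (0, 4, 0)

(0, 4, 0)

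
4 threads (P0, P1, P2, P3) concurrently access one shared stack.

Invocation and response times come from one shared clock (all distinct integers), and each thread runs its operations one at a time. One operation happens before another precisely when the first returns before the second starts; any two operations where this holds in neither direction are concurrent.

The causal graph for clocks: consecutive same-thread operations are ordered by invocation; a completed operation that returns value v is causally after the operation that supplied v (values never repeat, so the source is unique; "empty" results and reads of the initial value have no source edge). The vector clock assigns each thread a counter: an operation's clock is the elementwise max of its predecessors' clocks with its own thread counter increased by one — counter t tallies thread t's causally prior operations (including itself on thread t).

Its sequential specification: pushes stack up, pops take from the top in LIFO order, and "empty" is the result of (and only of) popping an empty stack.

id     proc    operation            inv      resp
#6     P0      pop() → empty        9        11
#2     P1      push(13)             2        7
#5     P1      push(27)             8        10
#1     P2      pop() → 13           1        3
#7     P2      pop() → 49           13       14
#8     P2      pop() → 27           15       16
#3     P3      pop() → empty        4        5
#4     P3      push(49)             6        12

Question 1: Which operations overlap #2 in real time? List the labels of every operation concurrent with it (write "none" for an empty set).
Answer: #1, #3, #4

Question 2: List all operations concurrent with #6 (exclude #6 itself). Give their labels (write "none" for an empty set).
Answer: #4, #5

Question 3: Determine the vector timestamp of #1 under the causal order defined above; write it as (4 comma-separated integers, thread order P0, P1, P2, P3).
Answer: (0, 1, 1, 0)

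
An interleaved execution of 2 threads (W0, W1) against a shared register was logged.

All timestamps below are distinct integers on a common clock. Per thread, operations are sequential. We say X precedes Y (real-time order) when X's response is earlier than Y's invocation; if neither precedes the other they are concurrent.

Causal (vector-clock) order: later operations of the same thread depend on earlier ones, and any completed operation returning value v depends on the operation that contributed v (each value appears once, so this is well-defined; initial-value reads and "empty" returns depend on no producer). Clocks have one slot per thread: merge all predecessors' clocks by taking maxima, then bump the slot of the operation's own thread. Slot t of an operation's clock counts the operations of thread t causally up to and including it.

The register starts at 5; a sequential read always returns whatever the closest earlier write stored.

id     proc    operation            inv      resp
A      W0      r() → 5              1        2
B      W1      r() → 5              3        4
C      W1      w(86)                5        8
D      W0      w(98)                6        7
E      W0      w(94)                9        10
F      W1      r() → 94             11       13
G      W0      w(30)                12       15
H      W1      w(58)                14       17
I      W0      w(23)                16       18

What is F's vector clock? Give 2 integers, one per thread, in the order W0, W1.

(3, 3)

invoked at 3, B has no predecessors; its own W1 bump gives (0, 1)
invoked at 1, A has no predecessors; its own W0 bump gives (1, 0)
merge at C (invoked 5): VC(B)=(0, 1), own-thread bump on W1 → (0, 2)
merge at D (invoked 6): VC(A)=(1, 0), own-thread bump on W0 → (2, 0)
merge at E (invoked 9): VC(D)=(2, 0), own-thread bump on W0 → (3, 0)
merge at G (invoked 12): VC(E)=(3, 0), own-thread bump on W0 → (4, 0)
merge at I (invoked 16): VC(G)=(4, 0), own-thread bump on W0 → (5, 0)
merge at F (invoked 11): VC(C)=(0, 2), VC(E)=(3, 0), own-thread bump on W1 → (3, 3)
merge at H (invoked 14): VC(F)=(3, 3), own-thread bump on W1 → (3, 4)
target: VC(F) = (3, 3)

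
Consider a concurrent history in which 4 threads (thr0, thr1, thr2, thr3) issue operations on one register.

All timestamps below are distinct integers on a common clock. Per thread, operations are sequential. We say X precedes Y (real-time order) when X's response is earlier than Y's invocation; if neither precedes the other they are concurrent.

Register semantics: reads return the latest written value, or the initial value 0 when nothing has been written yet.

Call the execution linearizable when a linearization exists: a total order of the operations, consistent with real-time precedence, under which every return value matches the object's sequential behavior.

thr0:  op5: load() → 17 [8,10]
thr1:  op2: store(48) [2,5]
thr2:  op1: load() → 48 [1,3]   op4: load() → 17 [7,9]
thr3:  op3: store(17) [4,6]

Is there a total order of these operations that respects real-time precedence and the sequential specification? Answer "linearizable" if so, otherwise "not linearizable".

a witness: op2, op1, op3, op4, op5
after step 1 (op2 store(48)): value 48
after step 2 (op1 load() → 48): value 48
after step 3 (op3 store(17)): value 17
after step 4 (op4 load() → 17): value 17
after step 5 (op5 load() → 17): value 17

linearizable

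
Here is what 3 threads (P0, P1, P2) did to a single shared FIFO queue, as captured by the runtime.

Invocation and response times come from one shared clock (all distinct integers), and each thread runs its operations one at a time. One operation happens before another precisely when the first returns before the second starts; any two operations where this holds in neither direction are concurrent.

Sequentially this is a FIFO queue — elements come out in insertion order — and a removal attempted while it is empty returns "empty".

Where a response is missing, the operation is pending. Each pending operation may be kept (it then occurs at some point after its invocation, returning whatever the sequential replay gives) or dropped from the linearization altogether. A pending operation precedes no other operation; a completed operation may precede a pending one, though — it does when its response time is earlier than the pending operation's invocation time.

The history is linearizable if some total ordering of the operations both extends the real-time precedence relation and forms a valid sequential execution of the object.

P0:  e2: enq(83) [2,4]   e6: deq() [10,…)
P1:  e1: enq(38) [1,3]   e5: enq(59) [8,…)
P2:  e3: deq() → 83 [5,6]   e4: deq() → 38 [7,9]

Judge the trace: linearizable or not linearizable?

one valid linearization: e2, e1, e3, e4
step 1: e2 enq(83) — queue <83>
step 2: e1 enq(38) — queue <83,38>
step 3: e3 deq() → 83 — queue <38>
step 4: e4 deq() → 38 — queue <>

linearizable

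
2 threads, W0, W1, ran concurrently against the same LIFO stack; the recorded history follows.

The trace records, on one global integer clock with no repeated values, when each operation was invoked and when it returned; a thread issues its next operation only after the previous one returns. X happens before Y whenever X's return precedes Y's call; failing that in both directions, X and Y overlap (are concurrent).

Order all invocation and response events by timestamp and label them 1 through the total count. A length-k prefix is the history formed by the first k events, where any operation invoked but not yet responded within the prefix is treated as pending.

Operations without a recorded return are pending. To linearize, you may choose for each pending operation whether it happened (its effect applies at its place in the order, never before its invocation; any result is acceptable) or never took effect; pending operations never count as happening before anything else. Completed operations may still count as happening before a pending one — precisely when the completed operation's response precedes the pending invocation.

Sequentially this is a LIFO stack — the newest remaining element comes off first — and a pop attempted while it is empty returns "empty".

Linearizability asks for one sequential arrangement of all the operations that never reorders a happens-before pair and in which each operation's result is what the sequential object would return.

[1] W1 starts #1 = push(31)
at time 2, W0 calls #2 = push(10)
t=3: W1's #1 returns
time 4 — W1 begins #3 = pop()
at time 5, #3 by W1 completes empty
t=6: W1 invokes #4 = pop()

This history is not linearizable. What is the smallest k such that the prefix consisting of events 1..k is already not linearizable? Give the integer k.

events 1..4 are linearizable; a witness order is #1:
step 1: #1 push(31) — stack <31>
include event 5 — #3 responding at 5 — and every candidate order breaks
no escape via the 1 pending operation (#2): every completion choice fails
sample order #1, #3 (pending dropped) stalls at step 2 — #3 pop() → empty has no legal effect

5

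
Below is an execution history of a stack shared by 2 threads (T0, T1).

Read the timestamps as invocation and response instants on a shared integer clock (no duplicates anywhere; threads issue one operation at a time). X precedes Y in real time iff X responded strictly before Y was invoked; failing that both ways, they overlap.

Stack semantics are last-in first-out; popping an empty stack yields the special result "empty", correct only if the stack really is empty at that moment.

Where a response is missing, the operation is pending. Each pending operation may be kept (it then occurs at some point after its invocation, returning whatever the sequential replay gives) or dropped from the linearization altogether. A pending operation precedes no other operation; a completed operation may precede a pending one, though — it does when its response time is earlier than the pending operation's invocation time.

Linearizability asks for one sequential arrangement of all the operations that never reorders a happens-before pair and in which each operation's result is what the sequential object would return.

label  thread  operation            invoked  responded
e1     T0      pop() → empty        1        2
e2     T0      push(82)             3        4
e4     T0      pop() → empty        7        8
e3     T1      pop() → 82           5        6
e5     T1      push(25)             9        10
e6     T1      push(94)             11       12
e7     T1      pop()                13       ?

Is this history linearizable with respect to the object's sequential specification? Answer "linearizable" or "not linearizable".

witness order: e1, e2, e3, e4, e5, e6
step 1: e1 pop() → empty — stack <>
step 2: e2 push(82) — stack <82>
step 3: e3 pop() → 82 — stack <>
step 4: e4 pop() → empty — stack <>
step 5: e5 push(25) — stack <25>
step 6: e6 push(94) — stack <25,94>

linearizable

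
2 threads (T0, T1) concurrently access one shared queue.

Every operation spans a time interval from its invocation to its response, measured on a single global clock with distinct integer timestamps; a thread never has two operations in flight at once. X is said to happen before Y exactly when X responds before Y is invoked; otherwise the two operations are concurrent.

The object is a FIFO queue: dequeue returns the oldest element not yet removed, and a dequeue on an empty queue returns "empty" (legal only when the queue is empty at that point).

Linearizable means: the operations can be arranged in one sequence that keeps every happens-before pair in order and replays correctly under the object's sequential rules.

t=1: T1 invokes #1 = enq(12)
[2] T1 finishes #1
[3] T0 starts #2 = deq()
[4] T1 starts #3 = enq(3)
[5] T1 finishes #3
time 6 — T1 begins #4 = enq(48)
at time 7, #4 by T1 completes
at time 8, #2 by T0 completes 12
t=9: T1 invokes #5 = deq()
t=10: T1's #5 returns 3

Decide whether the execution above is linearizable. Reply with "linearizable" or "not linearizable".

one valid linearization: #1, #2, #3, #4, #5
1. #1 enq(12), leaving queue <12>
2. #2 deq() → 12, leaving queue <>
3. #3 enq(3), leaving queue <3>
4. #4 enq(48), leaving queue <3,48>
5. #5 deq() → 3, leaving queue <48>

linearizable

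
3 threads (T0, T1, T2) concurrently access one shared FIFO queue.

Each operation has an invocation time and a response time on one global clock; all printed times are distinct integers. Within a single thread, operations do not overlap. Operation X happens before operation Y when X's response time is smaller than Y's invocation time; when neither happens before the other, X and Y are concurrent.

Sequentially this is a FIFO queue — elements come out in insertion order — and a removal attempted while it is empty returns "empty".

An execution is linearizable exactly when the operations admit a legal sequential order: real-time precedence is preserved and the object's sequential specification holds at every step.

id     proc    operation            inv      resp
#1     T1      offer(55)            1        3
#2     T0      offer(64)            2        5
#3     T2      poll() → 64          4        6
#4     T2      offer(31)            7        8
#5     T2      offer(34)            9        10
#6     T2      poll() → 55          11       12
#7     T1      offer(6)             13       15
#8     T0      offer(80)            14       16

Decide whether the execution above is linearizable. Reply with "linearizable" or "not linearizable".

linearizable

one valid linearization: #2, #1, #3, #4, #5, #6, #7, #8
1. #2 offer(64), leaving queue <64>
2. #1 offer(55), leaving queue <64,55>
3. #3 poll() → 64, leaving queue <55>
4. #4 offer(31), leaving queue <55,31>
5. #5 offer(34), leaving queue <55,31,34>
6. #6 poll() → 55, leaving queue <31,34>
7. #7 offer(6), leaving queue <31,34,6>
8. #8 offer(80), leaving queue <31,34,6,80>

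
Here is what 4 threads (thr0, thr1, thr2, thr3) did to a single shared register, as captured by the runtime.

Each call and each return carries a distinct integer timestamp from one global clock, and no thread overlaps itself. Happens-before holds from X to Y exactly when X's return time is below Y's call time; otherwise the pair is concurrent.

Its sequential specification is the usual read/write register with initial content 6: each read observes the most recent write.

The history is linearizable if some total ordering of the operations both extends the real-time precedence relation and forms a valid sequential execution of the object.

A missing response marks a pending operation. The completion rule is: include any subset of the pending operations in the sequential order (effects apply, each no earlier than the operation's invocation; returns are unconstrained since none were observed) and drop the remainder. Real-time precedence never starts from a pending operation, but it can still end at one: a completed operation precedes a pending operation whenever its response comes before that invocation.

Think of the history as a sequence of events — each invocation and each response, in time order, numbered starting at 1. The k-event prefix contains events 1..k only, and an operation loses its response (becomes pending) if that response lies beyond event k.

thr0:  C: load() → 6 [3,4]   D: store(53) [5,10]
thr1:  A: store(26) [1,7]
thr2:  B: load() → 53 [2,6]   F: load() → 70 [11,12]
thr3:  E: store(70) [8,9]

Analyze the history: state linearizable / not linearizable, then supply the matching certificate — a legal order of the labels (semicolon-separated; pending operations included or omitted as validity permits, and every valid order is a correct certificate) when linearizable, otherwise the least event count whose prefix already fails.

linearizable — witness: C; A; D; B; E; F

1. C load() → 6, leaving value 6
2. A store(26), leaving value 26
3. D store(53), leaving value 53
4. B load() → 53, leaving value 53
5. E store(70), leaving value 70
6. F load() → 70, leaving value 70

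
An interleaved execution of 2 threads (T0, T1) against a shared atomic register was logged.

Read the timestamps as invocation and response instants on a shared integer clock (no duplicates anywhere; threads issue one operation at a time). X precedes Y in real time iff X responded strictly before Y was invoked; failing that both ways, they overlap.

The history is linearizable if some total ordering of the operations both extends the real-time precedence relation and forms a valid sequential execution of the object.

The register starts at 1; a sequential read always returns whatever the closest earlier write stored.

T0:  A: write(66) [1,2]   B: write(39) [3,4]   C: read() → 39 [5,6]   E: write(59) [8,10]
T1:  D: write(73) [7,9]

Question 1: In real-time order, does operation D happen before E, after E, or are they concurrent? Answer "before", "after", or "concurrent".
concurrent

D spans [7,9], E spans [8,10]
the intervals overlap in both directions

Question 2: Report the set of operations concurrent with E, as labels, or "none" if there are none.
D

concurrent with E ([8,10]): every op whose interval crosses 8..10
A [1,2]: before
B [3,4]: before
C [5,6]: before
D [7,9]: concurrent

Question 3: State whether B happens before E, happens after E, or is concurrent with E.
before

B spans [3,4], E spans [8,10]
resp(B)=4 < inv(E)=8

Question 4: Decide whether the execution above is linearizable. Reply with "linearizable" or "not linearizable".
linearizable

witness order: A, B, C, D, E
step 1: A write(66) — value 66
step 2: B write(39) — value 39
step 3: C read() → 39 — value 39
step 4: D write(73) — value 73
step 5: E write(59) — value 59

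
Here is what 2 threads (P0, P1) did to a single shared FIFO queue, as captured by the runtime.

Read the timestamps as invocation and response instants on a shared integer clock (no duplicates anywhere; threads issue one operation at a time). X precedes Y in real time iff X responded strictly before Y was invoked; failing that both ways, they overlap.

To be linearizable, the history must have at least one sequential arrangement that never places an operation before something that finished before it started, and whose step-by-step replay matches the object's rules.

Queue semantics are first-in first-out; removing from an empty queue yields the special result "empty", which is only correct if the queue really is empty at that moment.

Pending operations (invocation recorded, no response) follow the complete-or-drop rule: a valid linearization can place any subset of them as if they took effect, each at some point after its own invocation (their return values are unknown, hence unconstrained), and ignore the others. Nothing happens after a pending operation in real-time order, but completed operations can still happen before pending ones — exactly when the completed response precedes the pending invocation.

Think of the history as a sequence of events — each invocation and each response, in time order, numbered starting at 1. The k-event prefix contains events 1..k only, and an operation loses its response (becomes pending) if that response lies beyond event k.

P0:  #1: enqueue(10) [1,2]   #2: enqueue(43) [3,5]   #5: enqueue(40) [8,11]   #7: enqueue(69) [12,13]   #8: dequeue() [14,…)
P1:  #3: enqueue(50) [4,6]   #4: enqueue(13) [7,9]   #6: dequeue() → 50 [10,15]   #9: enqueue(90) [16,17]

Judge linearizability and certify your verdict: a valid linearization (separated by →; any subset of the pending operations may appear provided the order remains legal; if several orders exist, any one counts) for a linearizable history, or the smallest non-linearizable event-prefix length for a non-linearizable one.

linearizable — witness: #1 → #3 → #2 → #4 → #5 → #7 → #8 → #6 → #9

after step 1 (#1 enqueue(10)): queue <10>
after step 2 (#3 enqueue(50)): queue <10,50>
after step 3 (#2 enqueue(43)): queue <10,50,43>
after step 4 (#4 enqueue(13)): queue <10,50,43,13>
after step 5 (#5 enqueue(40)): queue <10,50,43,13,40>
after step 6 (#7 enqueue(69)): queue <10,50,43,13,40,69>
after step 7 (#8 dequeue() (pending, included)): queue <50,43,13,40,69>
after step 8 (#6 dequeue() → 50): queue <43,13,40,69>
after step 9 (#9 enqueue(90)): queue <43,13,40,69,90>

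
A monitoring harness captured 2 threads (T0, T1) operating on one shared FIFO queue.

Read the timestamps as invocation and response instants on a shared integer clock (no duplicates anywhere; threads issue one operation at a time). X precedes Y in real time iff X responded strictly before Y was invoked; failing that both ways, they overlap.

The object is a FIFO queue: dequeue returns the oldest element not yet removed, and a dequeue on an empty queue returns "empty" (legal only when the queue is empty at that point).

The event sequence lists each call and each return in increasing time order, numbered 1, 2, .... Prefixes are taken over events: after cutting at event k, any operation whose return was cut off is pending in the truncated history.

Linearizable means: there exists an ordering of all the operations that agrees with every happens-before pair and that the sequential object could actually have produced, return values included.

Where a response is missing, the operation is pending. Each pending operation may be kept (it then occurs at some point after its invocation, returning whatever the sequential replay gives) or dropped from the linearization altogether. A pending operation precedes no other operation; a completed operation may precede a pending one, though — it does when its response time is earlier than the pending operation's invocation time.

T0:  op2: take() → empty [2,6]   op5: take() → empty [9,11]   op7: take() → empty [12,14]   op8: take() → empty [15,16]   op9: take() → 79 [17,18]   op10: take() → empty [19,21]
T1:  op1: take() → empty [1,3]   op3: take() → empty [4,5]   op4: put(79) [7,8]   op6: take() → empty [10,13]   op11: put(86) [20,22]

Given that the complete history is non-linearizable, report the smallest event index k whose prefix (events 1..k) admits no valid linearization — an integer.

a valid linearization of events 1..12 exists, for instance op1, op2, op3, op4, op6, op5:
after step 1 (op1 take() → empty): queue <>
after step 2 (op2 take() → empty): queue <>
after step 3 (op3 take() → empty): queue <>
after step 4 (op4 put(79)): queue <79>
after step 5 (op6 take() (pending, included)): queue <>
after step 6 (op5 take() → empty): queue <>
at event 13 (op6's time-13 response) nothing linearizes any more
completion choices over the 1 pending operation (op7) were checked; none helps
one such order, op1, op2, op3, op4, op5, op6 (pending dropped), breaks at step 5 where op5 take() → empty is illegal
one such order, op1, op2, op3, op4, op6, op5 (pending dropped), breaks at step 5 where op6 take() → empty is illegal

13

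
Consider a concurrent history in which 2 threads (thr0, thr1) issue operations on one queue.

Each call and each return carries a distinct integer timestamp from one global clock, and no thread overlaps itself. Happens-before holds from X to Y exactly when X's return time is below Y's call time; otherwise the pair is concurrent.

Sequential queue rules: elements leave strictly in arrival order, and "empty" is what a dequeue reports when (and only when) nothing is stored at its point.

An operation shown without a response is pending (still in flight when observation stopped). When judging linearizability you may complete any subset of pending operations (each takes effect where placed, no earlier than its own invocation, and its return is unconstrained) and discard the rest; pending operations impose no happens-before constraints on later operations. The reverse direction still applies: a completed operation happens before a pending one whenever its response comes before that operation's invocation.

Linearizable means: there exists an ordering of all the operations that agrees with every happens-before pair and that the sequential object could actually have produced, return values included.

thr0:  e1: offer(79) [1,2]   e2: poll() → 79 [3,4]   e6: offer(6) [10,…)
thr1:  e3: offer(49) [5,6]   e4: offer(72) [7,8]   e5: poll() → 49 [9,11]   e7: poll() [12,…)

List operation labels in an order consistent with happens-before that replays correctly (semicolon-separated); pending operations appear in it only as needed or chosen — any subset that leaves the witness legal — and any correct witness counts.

e1; e2; e3; e4; e5

after step 1 (e1 offer(79)): queue <79>
after step 2 (e2 poll() → 79): queue <>
after step 3 (e3 offer(49)): queue <49>
after step 4 (e4 offer(72)): queue <49,72>
after step 5 (e5 poll() → 49): queue <72>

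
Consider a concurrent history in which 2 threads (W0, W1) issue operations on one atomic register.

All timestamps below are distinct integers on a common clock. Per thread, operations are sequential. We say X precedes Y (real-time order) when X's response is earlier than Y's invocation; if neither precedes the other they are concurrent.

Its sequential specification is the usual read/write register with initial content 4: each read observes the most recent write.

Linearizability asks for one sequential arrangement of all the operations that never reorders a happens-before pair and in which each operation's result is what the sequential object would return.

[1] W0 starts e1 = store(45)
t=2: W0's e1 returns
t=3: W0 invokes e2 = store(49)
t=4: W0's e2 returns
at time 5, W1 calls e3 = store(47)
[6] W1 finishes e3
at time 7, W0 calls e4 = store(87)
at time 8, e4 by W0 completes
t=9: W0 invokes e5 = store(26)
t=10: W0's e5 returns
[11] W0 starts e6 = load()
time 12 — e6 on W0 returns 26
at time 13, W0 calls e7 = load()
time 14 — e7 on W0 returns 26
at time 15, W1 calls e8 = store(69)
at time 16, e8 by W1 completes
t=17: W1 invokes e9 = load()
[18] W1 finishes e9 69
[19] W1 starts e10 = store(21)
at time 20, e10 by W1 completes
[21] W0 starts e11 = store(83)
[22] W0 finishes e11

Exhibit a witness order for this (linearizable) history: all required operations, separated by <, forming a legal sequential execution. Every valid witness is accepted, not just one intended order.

e1 < e2 < e3 < e4 < e5 < e6 < e7 < e8 < e9 < e10 < e11

step 1: e1 store(45) — value 45
step 2: e2 store(49) — value 49
step 3: e3 store(47) — value 47
step 4: e4 store(87) — value 87
step 5: e5 store(26) — value 26
step 6: e6 load() → 26 — value 26
step 7: e7 load() → 26 — value 26
step 8: e8 store(69) — value 69
step 9: e9 load() → 69 — value 69
step 10: e10 store(21) — value 21
step 11: e11 store(83) — value 83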